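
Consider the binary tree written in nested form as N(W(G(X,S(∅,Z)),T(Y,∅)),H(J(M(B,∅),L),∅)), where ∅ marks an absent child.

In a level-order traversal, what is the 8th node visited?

S

Level-order visits nodes level by level from the root, left to right within each level.
Level 0: N
Level 1: W, H
Level 2: G, T, J
Level 3: X, S, Y, M, L
Level 4: Z, B
Full level-order sequence: N, W, H, G, T, J, X, S, Y, M, L, Z, B.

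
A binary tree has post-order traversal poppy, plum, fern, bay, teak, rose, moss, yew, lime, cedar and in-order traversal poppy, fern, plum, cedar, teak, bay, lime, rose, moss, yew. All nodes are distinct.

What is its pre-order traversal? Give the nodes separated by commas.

The last element of post-order is the root; it splits in-order into left and right subtrees.
Root cedar: left subtree has 3 nodes {poppy, fern, plum}, right has 6 {teak, bay, lime, rose, moss, yew}.
  Root fern: left subtree has 1 node {poppy}, right has 1 {plum}.
  Root lime: left subtree has 2 nodes {teak, bay}, right has 3 {rose, moss, yew}.
    Root teak: left subtree has 0 nodes { }, right has 1 {bay}.
    Root yew: left subtree has 2 nodes {rose, moss}, right has 0 { }.
      Root moss: left subtree has 1 node {rose}, right has 0 { }.

cedar, fern, poppy, plum, lime, teak, bay, yew, moss, rose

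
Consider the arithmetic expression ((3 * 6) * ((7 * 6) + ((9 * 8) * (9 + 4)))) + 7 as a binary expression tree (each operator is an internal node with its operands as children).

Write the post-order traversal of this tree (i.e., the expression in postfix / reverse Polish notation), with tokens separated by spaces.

3 6 * 7 6 * 9 8 * 9 4 + * + * 7 +

Post-order on an expression tree gives postfix notation: for each operator, emit left operand, right operand, then the operator.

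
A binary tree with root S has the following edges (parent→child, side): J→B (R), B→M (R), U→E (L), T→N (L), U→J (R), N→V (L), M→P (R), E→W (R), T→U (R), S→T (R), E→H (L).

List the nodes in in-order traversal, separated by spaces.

In-order visits the left subtree, then the node, then the right subtree.
At S: no left child.
Visit S.
At S: go right to T.
  At T: go left to N.
    At N: go left to V.
      V is a leaf — visit V.
    Visit N.
    At N: no right child.
  Visit T.
  At T: go right to U.
    At U: go left to E.
      At E: go left to H.
        H is a leaf — visit H.
      Visit E.
      At E: go right to W.
        W is a leaf — visit W.
    Visit U.
    At U: go right to J.
      At J: no left child.
      Visit J.
      At J: go right to B.
        At B: no left child.
        Visit B.
        At B: go right to M.
          At M: no left child.
          Visit M.
          At M: go right to P.
            P is a leaf — visit P.

S V N T H E W U J B M P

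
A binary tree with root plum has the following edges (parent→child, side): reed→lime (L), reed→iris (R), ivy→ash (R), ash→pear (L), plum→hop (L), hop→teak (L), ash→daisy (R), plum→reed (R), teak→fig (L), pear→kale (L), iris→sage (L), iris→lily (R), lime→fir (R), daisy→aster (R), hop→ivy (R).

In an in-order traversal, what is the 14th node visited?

sage

In-order visits the left subtree, then the node, then the right subtree.
At plum: go left to hop.
  At hop: go left to teak.
    At teak: go left to fig.
      fig is a leaf — visit fig.
    Visit teak.
    At teak: no right child.
  Visit hop.
  At hop: go right to ivy.
    At ivy: no left child.
    Visit ivy.
    At ivy: go right to ash.
      At ash: go left to pear.
        At pear: go left to kale.
          kale is a leaf — visit kale.
        Visit pear.
        At pear: no right child.
      Visit ash.
      At ash: go right to daisy.
        At daisy: no left child.
        Visit daisy.
        At daisy: go right to aster.
          aster is a leaf — visit aster.
Visit plum.
At plum: go right to reed.
  At reed: go left to lime.
    At lime: no left child.
    Visit lime.
    At lime: go right to fir.
      fir is a leaf — visit fir.
  Visit reed.
  At reed: go right to iris.
    At iris: go left to sage.
      sage is a leaf — visit sage.
    Visit iris.
    At iris: go right to lily.
      lily is a leaf — visit lily.
Full in-order sequence: fig, teak, hop, ivy, kale, pear, ash, daisy, aster, plum, lime, fir, reed, sage, iris, lily.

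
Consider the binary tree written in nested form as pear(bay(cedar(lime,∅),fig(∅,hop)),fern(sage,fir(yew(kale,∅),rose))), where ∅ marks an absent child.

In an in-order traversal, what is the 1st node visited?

In-order visits the left subtree, then the node, then the right subtree.
At pear: go left to bay.
  At bay: go left to cedar.
    At cedar: go left to lime.
      lime is a leaf — visit lime.
    Visit cedar.
    At cedar: no right child.
  Visit bay.
  At bay: go right to fig.
    At fig: no left child.
    Visit fig.
    At fig: go right to hop.
      hop is a leaf — visit hop.
Visit pear.
At pear: go right to fern.
  At fern: go left to sage.
    sage is a leaf — visit sage.
  Visit fern.
  At fern: go right to fir.
    At fir: go left to yew.
      At yew: go left to kale.
        kale is a leaf — visit kale.
      Visit yew.
      At yew: no right child.
    Visit fir.
    At fir: go right to rose.
      rose is a leaf — visit rose.
Full in-order sequence: lime, cedar, bay, fig, hop, pear, sage, fern, kale, yew, fir, rose.

lime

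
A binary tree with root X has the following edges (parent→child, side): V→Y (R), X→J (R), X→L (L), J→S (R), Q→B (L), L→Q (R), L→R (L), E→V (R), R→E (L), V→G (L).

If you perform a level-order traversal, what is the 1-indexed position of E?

7

Level-order visits nodes level by level from the root, left to right within each level.
Level 0: X
Level 1: L, J
Level 2: R, Q, S
Level 3: E, B
Level 4: V
Level 5: G, Y
Full level-order sequence: X, L, J, R, Q, S, E, B, V, G, Y.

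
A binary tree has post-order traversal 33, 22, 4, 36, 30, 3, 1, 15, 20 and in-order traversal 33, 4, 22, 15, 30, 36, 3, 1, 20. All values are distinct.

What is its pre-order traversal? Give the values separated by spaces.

20 15 4 33 22 1 3 30 36

The last element of post-order is the root; it splits in-order into left and right subtrees.
Root 20: left subtree has 8 nodes {33, 4, 22, 15, 30, 36, 3, 1}, right has 0 { }.
  Root 15: left subtree has 3 nodes {33, 4, 22}, right has 4 {30, 36, 3, 1}.
    Root 4: left subtree has 1 node {33}, right has 1 {22}.
    Root 1: left subtree has 3 nodes {30, 36, 3}, right has 0 { }.
      Root 3: left subtree has 2 nodes {30, 36}, right has 0 { }.
        Root 30: left subtree has 0 nodes { }, right has 1 {36}.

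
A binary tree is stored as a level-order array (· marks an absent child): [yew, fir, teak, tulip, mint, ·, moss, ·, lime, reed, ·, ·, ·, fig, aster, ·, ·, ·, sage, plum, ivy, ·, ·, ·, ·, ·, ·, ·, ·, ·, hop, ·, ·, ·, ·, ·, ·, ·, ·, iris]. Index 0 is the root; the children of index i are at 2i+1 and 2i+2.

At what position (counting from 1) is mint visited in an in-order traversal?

9

In-order visits the left subtree, then the node, then the right subtree.
At yew: go left to fir.
  At fir: go left to tulip.
    At tulip: no left child.
    Visit tulip.
    At tulip: go right to lime.
      At lime: no left child.
      Visit lime.
      At lime: go right to sage.
        sage is a leaf — visit sage.
  Visit fir.
  At fir: go right to mint.
    At mint: go left to reed.
      At reed: go left to plum.
        At plum: go left to iris.
          iris is a leaf — visit iris.
        Visit plum.
        At plum: no right child.
      Visit reed.
      At reed: go right to ivy.
        ivy is a leaf — visit ivy.
    Visit mint.
    At mint: no right child.
Visit yew.
At yew: go right to teak.
  At teak: no left child.
  Visit teak.
  At teak: go right to moss.
    At moss: go left to fig.
      fig is a leaf — visit fig.
    Visit moss.
    At moss: go right to aster.
      At aster: no left child.
      Visit aster.
      At aster: go right to hop.
        hop is a leaf — visit hop.
Full in-order sequence: tulip, lime, sage, fir, iris, plum, reed, ivy, mint, yew, teak, fig, moss, aster, hop.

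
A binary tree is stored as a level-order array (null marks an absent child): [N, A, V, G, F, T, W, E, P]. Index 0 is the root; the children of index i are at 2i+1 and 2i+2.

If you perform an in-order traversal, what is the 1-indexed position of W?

In-order visits the left subtree, then the node, then the right subtree.
At N: go left to A.
  At A: go left to G.
    At G: go left to E.
      E is a leaf — visit E.
    Visit G.
    At G: go right to P.
      P is a leaf — visit P.
  Visit A.
  At A: go right to F.
    F is a leaf — visit F.
Visit N.
At N: go right to V.
  At V: go left to T.
    T is a leaf — visit T.
  Visit V.
  At V: go right to W.
    W is a leaf — visit W.
Full in-order sequence: E, G, P, A, F, N, T, V, W.

9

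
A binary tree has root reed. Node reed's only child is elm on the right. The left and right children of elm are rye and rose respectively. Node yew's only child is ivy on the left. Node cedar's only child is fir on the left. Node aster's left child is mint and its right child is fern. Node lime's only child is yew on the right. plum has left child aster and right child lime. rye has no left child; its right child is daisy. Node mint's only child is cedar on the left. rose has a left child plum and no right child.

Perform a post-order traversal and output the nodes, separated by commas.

Post-order visits the left subtree, then the right subtree, then the node.
At reed: no left child.
At reed: go right to elm.
  At elm: go left to rye.
    At rye: no left child.
    At rye: go right to daisy.
      daisy is a leaf — visit daisy.
    Visit rye.
  At elm: go right to rose.
    At rose: go left to plum.
      At plum: go left to aster.
        At aster: go left to mint.
          At mint: go left to cedar.
            At cedar: go left to fir.
              fir is a leaf — visit fir.
            At cedar: no right child.
            Visit cedar.
          At mint: no right child.
          Visit mint.
        At aster: go right to fern.
          fern is a leaf — visit fern.
        Visit aster.
      At plum: go right to lime.
        At lime: no left child.
        At lime: go right to yew.
          At yew: go left to ivy.
            ivy is a leaf — visit ivy.
          At yew: no right child.
          Visit yew.
        Visit lime.
      Visit plum.
    At rose: no right child.
    Visit rose.
  Visit elm.
Visit reed.

daisy, rye, fir, cedar, mint, fern, aster, ivy, yew, lime, plum, rose, elm, reed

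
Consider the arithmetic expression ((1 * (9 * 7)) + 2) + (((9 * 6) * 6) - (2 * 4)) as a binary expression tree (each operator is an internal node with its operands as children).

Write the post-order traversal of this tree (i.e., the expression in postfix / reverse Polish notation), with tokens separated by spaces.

1 9 7 * * 2 + 9 6 * 6 * 2 4 * - +

Post-order on an expression tree gives postfix notation: for each operator, emit left operand, right operand, then the operator.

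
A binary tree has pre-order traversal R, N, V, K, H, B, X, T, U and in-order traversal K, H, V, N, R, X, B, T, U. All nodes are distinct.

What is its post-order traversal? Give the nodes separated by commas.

H, K, V, N, X, U, T, B, R

The first element of pre-order is the root; it splits in-order into left and right subtrees.
Root R: left subtree has 4 nodes {K, H, V, N}, right has 4 {X, B, T, U}.
  Root N: left subtree has 3 nodes {K, H, V}, right has 0 { }.
    Root V: left subtree has 2 nodes {K, H}, right has 0 { }.
      Root K: left subtree has 0 nodes { }, right has 1 {H}.
  Root B: left subtree has 1 node {X}, right has 2 {T, U}.
    Root T: left subtree has 0 nodes { }, right has 1 {U}.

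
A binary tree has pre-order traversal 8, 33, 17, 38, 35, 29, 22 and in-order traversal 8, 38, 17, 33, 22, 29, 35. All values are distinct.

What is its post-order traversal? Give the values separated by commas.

The first element of pre-order is the root; it splits in-order into left and right subtrees.
Root 8: left subtree has 0 nodes { }, right has 6 {38, 17, 33, 22, 29, 35}.
  Root 33: left subtree has 2 nodes {38, 17}, right has 3 {22, 29, 35}.
    Root 17: left subtree has 1 node {38}, right has 0 { }.
    Root 35: left subtree has 2 nodes {22, 29}, right has 0 { }.
      Root 29: left subtree has 1 node {22}, right has 0 { }.

38, 17, 22, 29, 35, 33, 8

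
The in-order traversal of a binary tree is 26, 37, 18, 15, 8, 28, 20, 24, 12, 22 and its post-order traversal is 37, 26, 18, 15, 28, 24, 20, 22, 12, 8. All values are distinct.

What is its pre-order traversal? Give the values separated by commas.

The last element of post-order is the root; it splits in-order into left and right subtrees.
Root 8: left subtree has 4 nodes {26, 37, 18, 15}, right has 5 {28, 20, 24, 12, 22}.
  Root 15: left subtree has 3 nodes {26, 37, 18}, right has 0 { }.
    Root 18: left subtree has 2 nodes {26, 37}, right has 0 { }.
      Root 26: left subtree has 0 nodes { }, right has 1 {37}.
  Root 12: left subtree has 3 nodes {28, 20, 24}, right has 1 {22}.
    Root 20: left subtree has 1 node {28}, right has 1 {24}.

8, 15, 18, 26, 37, 12, 20, 28, 24, 22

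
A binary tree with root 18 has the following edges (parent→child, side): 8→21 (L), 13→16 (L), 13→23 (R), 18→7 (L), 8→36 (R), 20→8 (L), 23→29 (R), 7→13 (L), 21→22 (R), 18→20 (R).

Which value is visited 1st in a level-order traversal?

Level-order visits nodes level by level from the root, left to right within each level.
Level 0: 18
Level 1: 7, 20
Level 2: 13, 8
Level 3: 16, 23, 21, 36
Level 4: 29, 22
Full level-order sequence: 18, 7, 20, 13, 8, 16, 23, 21, 36, 29, 22.

18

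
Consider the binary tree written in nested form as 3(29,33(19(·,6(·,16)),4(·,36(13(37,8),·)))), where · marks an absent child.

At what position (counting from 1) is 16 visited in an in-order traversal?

5

In-order visits the left subtree, then the node, then the right subtree.
At 3: go left to 29.
  29 is a leaf — visit 29.
Visit 3.
At 3: go right to 33.
  At 33: go left to 19.
    At 19: no left child.
    Visit 19.
    At 19: go right to 6.
      At 6: no left child.
      Visit 6.
      At 6: go right to 16.
        16 is a leaf — visit 16.
  Visit 33.
  At 33: go right to 4.
    At 4: no left child.
    Visit 4.
    At 4: go right to 36.
      At 36: go left to 13.
        At 13: go left to 37.
          37 is a leaf — visit 37.
        Visit 13.
        At 13: go right to 8.
          8 is a leaf — visit 8.
      Visit 36.
      At 36: no right child.
Full in-order sequence: 29, 3, 19, 6, 16, 33, 4, 37, 13, 8, 36.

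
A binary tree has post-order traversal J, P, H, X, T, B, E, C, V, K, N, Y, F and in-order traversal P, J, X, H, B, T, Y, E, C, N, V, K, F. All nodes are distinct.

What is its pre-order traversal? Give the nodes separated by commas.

The last element of post-order is the root; it splits in-order into left and right subtrees.
Root F: left subtree has 12 nodes {P, J, X, H, B, T, Y, E, C, N, V, K}, right has 0 { }.
  Root Y: left subtree has 6 nodes {P, J, X, H, B, T}, right has 5 {E, C, N, V, K}.
    Root B: left subtree has 4 nodes {P, J, X, H}, right has 1 {T}.
      Root X: left subtree has 2 nodes {P, J}, right has 1 {H}.
        Root P: left subtree has 0 nodes { }, right has 1 {J}.
    Root N: left subtree has 2 nodes {E, C}, right has 2 {V, K}.
      Root C: left subtree has 1 node {E}, right has 0 { }.
      Root K: left subtree has 1 node {V}, right has 0 { }.

F, Y, B, X, P, J, H, T, N, C, E, K, V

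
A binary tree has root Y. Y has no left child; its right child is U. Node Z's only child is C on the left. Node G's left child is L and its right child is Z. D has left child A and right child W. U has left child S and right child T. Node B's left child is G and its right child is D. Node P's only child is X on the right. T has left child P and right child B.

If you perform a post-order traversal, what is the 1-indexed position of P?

Post-order visits the left subtree, then the right subtree, then the node.
At Y: no left child.
At Y: go right to U.
  At U: go left to S.
    S is a leaf — visit S.
  At U: go right to T.
    At T: go left to P.
      At P: no left child.
      At P: go right to X.
        X is a leaf — visit X.
      Visit P.
    At T: go right to B.
      At B: go left to G.
        At G: go left to L.
          L is a leaf — visit L.
        At G: go right to Z.
          At Z: go left to C.
            C is a leaf — visit C.
          At Z: no right child.
          Visit Z.
        Visit G.
      At B: go right to D.
        At D: go left to A.
          A is a leaf — visit A.
        At D: go right to W.
          W is a leaf — visit W.
        Visit D.
      Visit B.
    Visit T.
  Visit U.
Visit Y.
Full post-order sequence: S, X, P, L, C, Z, G, A, W, D, B, T, U, Y.

3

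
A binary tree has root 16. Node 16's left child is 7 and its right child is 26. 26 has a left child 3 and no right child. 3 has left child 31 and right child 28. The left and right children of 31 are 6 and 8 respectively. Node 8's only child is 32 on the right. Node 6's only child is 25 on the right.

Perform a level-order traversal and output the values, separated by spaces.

Level-order visits nodes level by level from the root, left to right within each level.
Level 0: 16
Level 1: 7, 26
Level 2: 3
Level 3: 31, 28
Level 4: 6, 8
Level 5: 25, 32

16 7 26 3 31 28 6 8 25 32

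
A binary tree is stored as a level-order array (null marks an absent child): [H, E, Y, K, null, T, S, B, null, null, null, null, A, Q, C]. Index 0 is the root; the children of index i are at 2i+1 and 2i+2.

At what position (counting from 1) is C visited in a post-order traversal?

Post-order visits the left subtree, then the right subtree, then the node.
At H: go left to E.
  At E: go left to K.
    At K: go left to B.
      B is a leaf — visit B.
    At K: no right child.
    Visit K.
  At E: no right child.
  Visit E.
At H: go right to Y.
  At Y: go left to T.
    At T: no left child.
    At T: go right to A.
      A is a leaf — visit A.
    Visit T.
  At Y: go right to S.
    At S: go left to Q.
      Q is a leaf — visit Q.
    At S: go right to C.
      C is a leaf — visit C.
    Visit S.
  Visit Y.
Visit H.
Full post-order sequence: B, K, E, A, T, Q, C, S, Y, H.

7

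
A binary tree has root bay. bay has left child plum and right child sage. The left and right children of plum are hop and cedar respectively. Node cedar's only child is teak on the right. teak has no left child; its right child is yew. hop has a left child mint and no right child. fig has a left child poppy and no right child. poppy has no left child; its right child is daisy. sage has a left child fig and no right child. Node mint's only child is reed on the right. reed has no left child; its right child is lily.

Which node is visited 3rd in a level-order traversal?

Level-order visits nodes level by level from the root, left to right within each level.
Level 0: bay
Level 1: plum, sage
Level 2: hop, cedar, fig
Level 3: mint, teak, poppy
Level 4: reed, yew, daisy
Level 5: lily
Full level-order sequence: bay, plum, sage, hop, cedar, fig, mint, teak, poppy, reed, yew, daisy, lily.

sage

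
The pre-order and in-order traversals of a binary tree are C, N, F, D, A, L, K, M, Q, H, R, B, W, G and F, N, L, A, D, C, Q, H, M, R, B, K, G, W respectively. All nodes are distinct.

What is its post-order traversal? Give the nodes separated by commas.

F, L, A, D, N, H, Q, B, R, M, G, W, K, C

The first element of pre-order is the root; it splits in-order into left and right subtrees.
Root C: left subtree has 5 nodes {F, N, L, A, D}, right has 8 {Q, H, M, R, B, K, G, W}.
  Root N: left subtree has 1 node {F}, right has 3 {L, A, D}.
    Root D: left subtree has 2 nodes {L, A}, right has 0 { }.
      Root A: left subtree has 1 node {L}, right has 0 { }.
  Root K: left subtree has 5 nodes {Q, H, M, R, B}, right has 2 {G, W}.
    Root M: left subtree has 2 nodes {Q, H}, right has 2 {R, B}.
      Root Q: left subtree has 0 nodes { }, right has 1 {H}.
      Root R: left subtree has 0 nodes { }, right has 1 {B}.
    Root W: left subtree has 1 node {G}, right has 0 { }.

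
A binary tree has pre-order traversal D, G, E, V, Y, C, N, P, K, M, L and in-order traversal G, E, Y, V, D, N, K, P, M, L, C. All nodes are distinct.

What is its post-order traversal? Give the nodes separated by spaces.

Y V E G K L M P N C D

The first element of pre-order is the root; it splits in-order into left and right subtrees.
Root D: left subtree has 4 nodes {G, E, Y, V}, right has 6 {N, K, P, M, L, C}.
  Root G: left subtree has 0 nodes { }, right has 3 {E, Y, V}.
    Root E: left subtree has 0 nodes { }, right has 2 {Y, V}.
      Root V: left subtree has 1 node {Y}, right has 0 { }.
  Root C: left subtree has 5 nodes {N, K, P, M, L}, right has 0 { }.
    Root N: left subtree has 0 nodes { }, right has 4 {K, P, M, L}.
      Root P: left subtree has 1 node {K}, right has 2 {M, L}.
        Root M: left subtree has 0 nodes { }, right has 1 {L}.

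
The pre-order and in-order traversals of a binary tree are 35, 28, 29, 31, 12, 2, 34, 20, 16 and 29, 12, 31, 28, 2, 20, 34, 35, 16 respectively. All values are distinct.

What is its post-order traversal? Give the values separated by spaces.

The first element of pre-order is the root; it splits in-order into left and right subtrees.
Root 35: left subtree has 7 nodes {29, 12, 31, 28, 2, 20, 34}, right has 1 {16}.
  Root 28: left subtree has 3 nodes {29, 12, 31}, right has 3 {2, 20, 34}.
    Root 29: left subtree has 0 nodes { }, right has 2 {12, 31}.
      Root 31: left subtree has 1 node {12}, right has 0 { }.
    Root 2: left subtree has 0 nodes { }, right has 2 {20, 34}.
      Root 34: left subtree has 1 node {20}, right has 0 { }.

12 31 29 20 34 2 28 16 35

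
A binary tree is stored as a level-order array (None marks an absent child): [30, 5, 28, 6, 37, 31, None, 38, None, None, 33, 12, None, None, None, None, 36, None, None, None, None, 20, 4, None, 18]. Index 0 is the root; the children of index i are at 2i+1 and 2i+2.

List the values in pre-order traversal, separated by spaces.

30 5 6 38 36 37 33 20 4 28 31 12 18

Pre-order visits the node, then its left subtree, then its right subtree.
Visit 30.
At 30: go left to 5.
  Visit 5.
  At 5: go left to 6.
    Visit 6.
    At 6: go left to 38.
      Visit 38.
      At 38: no left child.
      At 38: go right to 36.
        36 is a leaf — visit 36.
    At 6: no right child.
  At 5: go right to 37.
    Visit 37.
    At 37: no left child.
    At 37: go right to 33.
      Visit 33.
      At 33: go left to 20.
        20 is a leaf — visit 20.
      At 33: go right to 4.
        4 is a leaf — visit 4.
At 30: go right to 28.
  Visit 28.
  At 28: go left to 31.
    Visit 31.
    At 31: go left to 12.
      Visit 12.
      At 12: no left child.
      At 12: go right to 18.
        18 is a leaf — visit 18.
    At 31: no right child.
  At 28: no right child.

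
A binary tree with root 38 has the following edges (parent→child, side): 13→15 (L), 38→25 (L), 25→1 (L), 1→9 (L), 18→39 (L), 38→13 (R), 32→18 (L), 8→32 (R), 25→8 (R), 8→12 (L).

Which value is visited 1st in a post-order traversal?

Post-order visits the left subtree, then the right subtree, then the node.
At 38: go left to 25.
  At 25: go left to 1.
    At 1: go left to 9.
      9 is a leaf — visit 9.
    At 1: no right child.
    Visit 1.
  At 25: go right to 8.
    At 8: go left to 12.
      12 is a leaf — visit 12.
    At 8: go right to 32.
      At 32: go left to 18.
        At 18: go left to 39.
          39 is a leaf — visit 39.
        At 18: no right child.
        Visit 18.
      At 32: no right child.
      Visit 32.
    Visit 8.
  Visit 25.
At 38: go right to 13.
  At 13: go left to 15.
    15 is a leaf — visit 15.
  At 13: no right child.
  Visit 13.
Visit 38.
Full post-order sequence: 9, 1, 12, 39, 18, 32, 8, 25, 15, 13, 38.

9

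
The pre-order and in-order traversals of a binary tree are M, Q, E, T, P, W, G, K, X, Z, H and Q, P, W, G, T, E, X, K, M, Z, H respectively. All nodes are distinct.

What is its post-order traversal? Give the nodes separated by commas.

The first element of pre-order is the root; it splits in-order into left and right subtrees.
Root M: left subtree has 8 nodes {Q, P, W, G, T, E, X, K}, right has 2 {Z, H}.
  Root Q: left subtree has 0 nodes { }, right has 7 {P, W, G, T, E, X, K}.
    Root E: left subtree has 4 nodes {P, W, G, T}, right has 2 {X, K}.
      Root T: left subtree has 3 nodes {P, W, G}, right has 0 { }.
        Root P: left subtree has 0 nodes { }, right has 2 {W, G}.
          Root W: left subtree has 0 nodes { }, right has 1 {G}.
      Root K: left subtree has 1 node {X}, right has 0 { }.
  Root Z: left subtree has 0 nodes { }, right has 1 {H}.

G, W, P, T, X, K, E, Q, H, Z, M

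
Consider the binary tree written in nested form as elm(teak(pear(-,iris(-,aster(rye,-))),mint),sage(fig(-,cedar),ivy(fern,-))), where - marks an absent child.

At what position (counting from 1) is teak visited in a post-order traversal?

Post-order visits the left subtree, then the right subtree, then the node.
At elm: go left to teak.
  At teak: go left to pear.
    At pear: no left child.
    At pear: go right to iris.
      At iris: no left child.
      At iris: go right to aster.
        At aster: go left to rye.
          rye is a leaf — visit rye.
        At aster: no right child.
        Visit aster.
      Visit iris.
    Visit pear.
  At teak: go right to mint.
    mint is a leaf — visit mint.
  Visit teak.
At elm: go right to sage.
  At sage: go left to fig.
    At fig: no left child.
    At fig: go right to cedar.
      cedar is a leaf — visit cedar.
    Visit fig.
  At sage: go right to ivy.
    At ivy: go left to fern.
      fern is a leaf — visit fern.
    At ivy: no right child.
    Visit ivy.
  Visit sage.
Visit elm.
Full post-order sequence: rye, aster, iris, pear, mint, teak, cedar, fig, fern, ivy, sage, elm.

6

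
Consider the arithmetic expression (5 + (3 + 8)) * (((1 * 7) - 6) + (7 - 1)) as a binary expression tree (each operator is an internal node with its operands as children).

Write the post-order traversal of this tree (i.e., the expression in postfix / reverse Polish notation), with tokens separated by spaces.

5 3 8 + + 1 7 * 6 - 7 1 - + *

Post-order on an expression tree gives postfix notation: for each operator, emit left operand, right operand, then the operator.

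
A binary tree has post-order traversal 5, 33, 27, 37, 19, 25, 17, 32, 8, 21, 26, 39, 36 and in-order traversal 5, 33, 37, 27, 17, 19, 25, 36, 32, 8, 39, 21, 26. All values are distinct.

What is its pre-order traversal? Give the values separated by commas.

36, 17, 37, 33, 5, 27, 25, 19, 39, 8, 32, 26, 21

The last element of post-order is the root; it splits in-order into left and right subtrees.
Root 36: left subtree has 7 nodes {5, 33, 37, 27, 17, 19, 25}, right has 5 {32, 8, 39, 21, 26}.
  Root 17: left subtree has 4 nodes {5, 33, 37, 27}, right has 2 {19, 25}.
    Root 37: left subtree has 2 nodes {5, 33}, right has 1 {27}.
      Root 33: left subtree has 1 node {5}, right has 0 { }.
    Root 25: left subtree has 1 node {19}, right has 0 { }.
  Root 39: left subtree has 2 nodes {32, 8}, right has 2 {21, 26}.
    Root 8: left subtree has 1 node {32}, right has 0 { }.
    Root 26: left subtree has 1 node {21}, right has 0 { }.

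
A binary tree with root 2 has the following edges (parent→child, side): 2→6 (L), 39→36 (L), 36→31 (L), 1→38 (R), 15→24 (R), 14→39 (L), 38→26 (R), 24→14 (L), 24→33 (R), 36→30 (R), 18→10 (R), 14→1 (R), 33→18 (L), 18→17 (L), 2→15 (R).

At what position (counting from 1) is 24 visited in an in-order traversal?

In-order visits the left subtree, then the node, then the right subtree.
At 2: go left to 6.
  6 is a leaf — visit 6.
Visit 2.
At 2: go right to 15.
  At 15: no left child.
  Visit 15.
  At 15: go right to 24.
    At 24: go left to 14.
      At 14: go left to 39.
        At 39: go left to 36.
          At 36: go left to 31.
            31 is a leaf — visit 31.
          Visit 36.
          At 36: go right to 30.
            30 is a leaf — visit 30.
        Visit 39.
        At 39: no right child.
      Visit 14.
      At 14: go right to 1.
        At 1: no left child.
        Visit 1.
        At 1: go right to 38.
          At 38: no left child.
          Visit 38.
          At 38: go right to 26.
            26 is a leaf — visit 26.
    Visit 24.
    At 24: go right to 33.
      At 33: go left to 18.
        At 18: go left to 17.
          17 is a leaf — visit 17.
        Visit 18.
        At 18: go right to 10.
          10 is a leaf — visit 10.
      Visit 33.
      At 33: no right child.
Full in-order sequence: 6, 2, 15, 31, 36, 30, 39, 14, 1, 38, 26, 24, 17, 18, 10, 33.

12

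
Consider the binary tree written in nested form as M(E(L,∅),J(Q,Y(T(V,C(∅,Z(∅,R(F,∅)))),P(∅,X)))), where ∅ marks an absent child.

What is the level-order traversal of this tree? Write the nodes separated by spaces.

Level-order visits nodes level by level from the root, left to right within each level.
Level 0: M
Level 1: E, J
Level 2: L, Q, Y
Level 3: T, P
Level 4: V, C, X
Level 5: Z
Level 6: R
Level 7: F

M E J L Q Y T P V C X Z R F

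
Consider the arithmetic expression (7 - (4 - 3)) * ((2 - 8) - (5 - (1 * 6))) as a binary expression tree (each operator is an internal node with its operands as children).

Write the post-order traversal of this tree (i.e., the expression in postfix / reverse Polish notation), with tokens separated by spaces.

7 4 3 - - 2 8 - 5 1 6 * - - *

Post-order on an expression tree gives postfix notation: for each operator, emit left operand, right operand, then the operator.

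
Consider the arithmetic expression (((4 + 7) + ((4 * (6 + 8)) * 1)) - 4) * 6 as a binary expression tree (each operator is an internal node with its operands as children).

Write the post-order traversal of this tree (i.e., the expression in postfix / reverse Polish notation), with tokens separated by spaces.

Post-order on an expression tree gives postfix notation: for each operator, emit left operand, right operand, then the operator.

4 7 + 4 6 8 + * 1 * + 4 - 6 *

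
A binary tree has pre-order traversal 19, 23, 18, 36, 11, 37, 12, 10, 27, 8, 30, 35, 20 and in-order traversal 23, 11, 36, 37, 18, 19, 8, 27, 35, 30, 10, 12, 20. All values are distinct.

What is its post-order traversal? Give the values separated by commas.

11, 37, 36, 18, 23, 8, 35, 30, 27, 10, 20, 12, 19

The first element of pre-order is the root; it splits in-order into left and right subtrees.
Root 19: left subtree has 5 nodes {23, 11, 36, 37, 18}, right has 7 {8, 27, 35, 30, 10, 12, 20}.
  Root 23: left subtree has 0 nodes { }, right has 4 {11, 36, 37, 18}.
    Root 18: left subtree has 3 nodes {11, 36, 37}, right has 0 { }.
      Root 36: left subtree has 1 node {11}, right has 1 {37}.
  Root 12: left subtree has 5 nodes {8, 27, 35, 30, 10}, right has 1 {20}.
    Root 10: left subtree has 4 nodes {8, 27, 35, 30}, right has 0 { }.
      Root 27: left subtree has 1 node {8}, right has 2 {35, 30}.
        Root 30: left subtree has 1 node {35}, right has 0 { }.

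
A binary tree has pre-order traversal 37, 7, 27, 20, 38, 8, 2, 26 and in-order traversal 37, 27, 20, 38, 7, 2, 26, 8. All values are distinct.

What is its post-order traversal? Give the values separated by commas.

The first element of pre-order is the root; it splits in-order into left and right subtrees.
Root 37: left subtree has 0 nodes { }, right has 7 {27, 20, 38, 7, 2, 26, 8}.
  Root 7: left subtree has 3 nodes {27, 20, 38}, right has 3 {2, 26, 8}.
    Root 27: left subtree has 0 nodes { }, right has 2 {20, 38}.
      Root 20: left subtree has 0 nodes { }, right has 1 {38}.
    Root 8: left subtree has 2 nodes {2, 26}, right has 0 { }.
      Root 2: left subtree has 0 nodes { }, right has 1 {26}.

38, 20, 27, 26, 2, 8, 7, 37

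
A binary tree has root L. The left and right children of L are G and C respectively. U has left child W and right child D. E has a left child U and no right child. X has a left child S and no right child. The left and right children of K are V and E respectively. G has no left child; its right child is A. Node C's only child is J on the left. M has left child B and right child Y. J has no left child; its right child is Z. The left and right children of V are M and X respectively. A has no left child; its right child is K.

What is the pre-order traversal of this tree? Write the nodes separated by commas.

L, G, A, K, V, M, B, Y, X, S, E, U, W, D, C, J, Z

Pre-order visits the node, then its left subtree, then its right subtree.
Visit L.
At L: go left to G.
  Visit G.
  At G: no left child.
  At G: go right to A.
    Visit A.
    At A: no left child.
    At A: go right to K.
      Visit K.
      At K: go left to V.
        Visit V.
        At V: go left to M.
          Visit M.
          At M: go left to B.
            B is a leaf — visit B.
          At M: go right to Y.
            Y is a leaf — visit Y.
        At V: go right to X.
          Visit X.
          At X: go left to S.
            S is a leaf — visit S.
          At X: no right child.
      At K: go right to E.
        Visit E.
        At E: go left to U.
          Visit U.
          At U: go left to W.
            W is a leaf — visit W.
          At U: go right to D.
            D is a leaf — visit D.
        At E: no right child.
At L: go right to C.
  Visit C.
  At C: go left to J.
    Visit J.
    At J: no left child.
    At J: go right to Z.
      Z is a leaf — visit Z.
  At C: no right child.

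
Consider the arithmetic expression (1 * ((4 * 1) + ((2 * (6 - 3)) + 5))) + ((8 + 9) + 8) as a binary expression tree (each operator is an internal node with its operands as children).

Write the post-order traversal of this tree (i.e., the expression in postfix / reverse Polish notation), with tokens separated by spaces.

Post-order on an expression tree gives postfix notation: for each operator, emit left operand, right operand, then the operator.

1 4 1 * 2 6 3 - * 5 + + * 8 9 + 8 + +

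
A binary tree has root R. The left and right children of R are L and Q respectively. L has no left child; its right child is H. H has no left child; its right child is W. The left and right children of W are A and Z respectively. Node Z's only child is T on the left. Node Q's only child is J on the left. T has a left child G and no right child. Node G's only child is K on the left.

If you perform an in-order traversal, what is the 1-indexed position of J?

In-order visits the left subtree, then the node, then the right subtree.
At R: go left to L.
  At L: no left child.
  Visit L.
  At L: go right to H.
    At H: no left child.
    Visit H.
    At H: go right to W.
      At W: go left to A.
        A is a leaf — visit A.
      Visit W.
      At W: go right to Z.
        At Z: go left to T.
          At T: go left to G.
            At G: go left to K.
              K is a leaf — visit K.
            Visit G.
            At G: no right child.
          Visit T.
          At T: no right child.
        Visit Z.
        At Z: no right child.
Visit R.
At R: go right to Q.
  At Q: go left to J.
    J is a leaf — visit J.
  Visit Q.
  At Q: no right child.
Full in-order sequence: L, H, A, W, K, G, T, Z, R, J, Q.

10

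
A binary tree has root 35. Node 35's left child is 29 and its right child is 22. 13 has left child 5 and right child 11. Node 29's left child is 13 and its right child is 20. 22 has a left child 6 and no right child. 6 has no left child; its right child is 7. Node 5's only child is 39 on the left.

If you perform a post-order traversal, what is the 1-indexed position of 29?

Post-order visits the left subtree, then the right subtree, then the node.
At 35: go left to 29.
  At 29: go left to 13.
    At 13: go left to 5.
      At 5: go left to 39.
        39 is a leaf — visit 39.
      At 5: no right child.
      Visit 5.
    At 13: go right to 11.
      11 is a leaf — visit 11.
    Visit 13.
  At 29: go right to 20.
    20 is a leaf — visit 20.
  Visit 29.
At 35: go right to 22.
  At 22: go left to 6.
    At 6: no left child.
    At 6: go right to 7.
      7 is a leaf — visit 7.
    Visit 6.
  At 22: no right child.
  Visit 22.
Visit 35.
Full post-order sequence: 39, 5, 11, 13, 20, 29, 7, 6, 22, 35.

6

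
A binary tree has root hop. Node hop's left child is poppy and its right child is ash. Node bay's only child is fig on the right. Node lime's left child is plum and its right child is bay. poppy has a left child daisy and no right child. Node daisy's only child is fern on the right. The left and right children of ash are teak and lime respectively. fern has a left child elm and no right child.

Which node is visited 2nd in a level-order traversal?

Level-order visits nodes level by level from the root, left to right within each level.
Level 0: hop
Level 1: poppy, ash
Level 2: daisy, teak, lime
Level 3: fern, plum, bay
Level 4: elm, fig
Full level-order sequence: hop, poppy, ash, daisy, teak, lime, fern, plum, bay, elm, fig.

poppy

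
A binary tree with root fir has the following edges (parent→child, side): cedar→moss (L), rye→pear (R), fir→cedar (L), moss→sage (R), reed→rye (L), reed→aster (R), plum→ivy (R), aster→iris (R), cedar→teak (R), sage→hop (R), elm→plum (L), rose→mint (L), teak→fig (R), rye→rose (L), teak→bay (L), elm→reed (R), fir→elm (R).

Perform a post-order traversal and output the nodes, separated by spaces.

Post-order visits the left subtree, then the right subtree, then the node.
At fir: go left to cedar.
  At cedar: go left to moss.
    At moss: no left child.
    At moss: go right to sage.
      At sage: no left child.
      At sage: go right to hop.
        hop is a leaf — visit hop.
      Visit sage.
    Visit moss.
  At cedar: go right to teak.
    At teak: go left to bay.
      bay is a leaf — visit bay.
    At teak: go right to fig.
      fig is a leaf — visit fig.
    Visit teak.
  Visit cedar.
At fir: go right to elm.
  At elm: go left to plum.
    At plum: no left child.
    At plum: go right to ivy.
      ivy is a leaf — visit ivy.
    Visit plum.
  At elm: go right to reed.
    At reed: go left to rye.
      At rye: go left to rose.
        At rose: go left to mint.
          mint is a leaf — visit mint.
        At rose: no right child.
        Visit rose.
      At rye: go right to pear.
        pear is a leaf — visit pear.
      Visit rye.
    At reed: go right to aster.
      At aster: no left child.
      At aster: go right to iris.
        iris is a leaf — visit iris.
      Visit aster.
    Visit reed.
  Visit elm.
Visit fir.

hop sage moss bay fig teak cedar ivy plum mint rose pear rye iris aster reed elm fir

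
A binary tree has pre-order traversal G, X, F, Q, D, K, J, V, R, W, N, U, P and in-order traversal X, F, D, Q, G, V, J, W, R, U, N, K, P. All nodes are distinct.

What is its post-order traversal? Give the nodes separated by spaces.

The first element of pre-order is the root; it splits in-order into left and right subtrees.
Root G: left subtree has 4 nodes {X, F, D, Q}, right has 8 {V, J, W, R, U, N, K, P}.
  Root X: left subtree has 0 nodes { }, right has 3 {F, D, Q}.
    Root F: left subtree has 0 nodes { }, right has 2 {D, Q}.
      Root Q: left subtree has 1 node {D}, right has 0 { }.
  Root K: left subtree has 6 nodes {V, J, W, R, U, N}, right has 1 {P}.
    Root J: left subtree has 1 node {V}, right has 4 {W, R, U, N}.
      Root R: left subtree has 1 node {W}, right has 2 {U, N}.
        Root N: left subtree has 1 node {U}, right has 0 { }.

D Q F X V W U N R J P K G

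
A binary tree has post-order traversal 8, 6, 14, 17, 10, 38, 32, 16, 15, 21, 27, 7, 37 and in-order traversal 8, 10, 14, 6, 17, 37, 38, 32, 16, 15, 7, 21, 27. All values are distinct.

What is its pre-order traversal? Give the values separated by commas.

The last element of post-order is the root; it splits in-order into left and right subtrees.
Root 37: left subtree has 5 nodes {8, 10, 14, 6, 17}, right has 7 {38, 32, 16, 15, 7, 21, 27}.
  Root 10: left subtree has 1 node {8}, right has 3 {14, 6, 17}.
    Root 17: left subtree has 2 nodes {14, 6}, right has 0 { }.
      Root 14: left subtree has 0 nodes { }, right has 1 {6}.
  Root 7: left subtree has 4 nodes {38, 32, 16, 15}, right has 2 {21, 27}.
    Root 15: left subtree has 3 nodes {38, 32, 16}, right has 0 { }.
      Root 16: left subtree has 2 nodes {38, 32}, right has 0 { }.
        Root 32: left subtree has 1 node {38}, right has 0 { }.
    Root 27: left subtree has 1 node {21}, right has 0 { }.

37, 10, 8, 17, 14, 6, 7, 15, 16, 32, 38, 27, 21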